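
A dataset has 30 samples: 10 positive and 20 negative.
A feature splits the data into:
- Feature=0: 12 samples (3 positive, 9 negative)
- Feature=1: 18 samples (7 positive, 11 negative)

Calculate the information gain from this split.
0.0153 bits

Information Gain = H(Y) - H(Y|Feature)

Before split:
P(positive) = 10/30 = 0.3333
H(Y) = 0.9183 bits

After split:
Feature=0: H = 0.8113 bits (weight = 12/30)
Feature=1: H = 0.9641 bits (weight = 18/30)
H(Y|Feature) = (12/30)×0.8113 + (18/30)×0.9641 = 0.9030 bits

Information Gain = 0.9183 - 0.9030 = 0.0153 bits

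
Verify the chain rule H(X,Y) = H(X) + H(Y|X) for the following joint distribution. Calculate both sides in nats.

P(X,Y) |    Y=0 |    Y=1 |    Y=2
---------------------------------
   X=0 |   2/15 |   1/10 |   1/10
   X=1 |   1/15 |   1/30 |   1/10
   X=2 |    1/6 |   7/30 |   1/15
H(X,Y) = 2.0721, H(X) = 1.0438, H(Y|X) = 1.0283 (all in nats)

Chain rule: H(X,Y) = H(X) + H(Y|X)

Left side — joint entropy directly:
H(X,Y) = -Σ p(x,y) log p(x,y) = 2.0721 nats

Right side — compute H(Y|X) from the conditional distributions:
P(X) = (1/3, 1/5, 7/15), so H(X) = 1.0438 nats
H(Y|X) = Σ_x P(X=x) · H(Y|X=x):
  P(Y|X=0) = (2/5, 3/10, 3/10), H(Y|X=0) = 1.0889, weight P(X=0) = 1/3
  P(Y|X=1) = (1/3, 1/6, 1/2), H(Y|X=1) = 1.0114, weight P(X=1) = 1/5
  P(Y|X=2) = (5/14, 1/2, 1/7), H(Y|X=2) = 0.9923, weight P(X=2) = 7/15
H(Y|X) = 1.0283 nats

H(X) + H(Y|X) = 1.0438 + 1.0283 = 2.0721 nats

Both sides equal 2.0721 nats. ✓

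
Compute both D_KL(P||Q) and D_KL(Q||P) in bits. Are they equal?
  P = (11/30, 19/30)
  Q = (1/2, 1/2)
D_KL(P||Q) = 0.0519, D_KL(Q||P) = 0.0532

KL divergence is not symmetric: D_KL(P||Q) ≠ D_KL(Q||P) in general.

D_KL(P||Q) = 0.0519 bits
D_KL(Q||P) = 0.0532 bits

No, they are not equal!

This asymmetry is why KL divergence is not a true distance metric.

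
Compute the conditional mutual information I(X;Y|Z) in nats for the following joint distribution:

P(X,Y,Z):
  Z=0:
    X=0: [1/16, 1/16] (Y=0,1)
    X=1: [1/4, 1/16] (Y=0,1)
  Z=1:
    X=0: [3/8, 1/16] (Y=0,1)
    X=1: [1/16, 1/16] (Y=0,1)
0.0506 nats

Conditional mutual information: I(X;Y|Z) = H(X|Z) + H(Y|Z) - H(X,Y|Z)

H(Z) = 0.6853
H(X,Z) = 1.2450 → H(X|Z) = 0.5597
H(Y,Z) = 1.2450 → H(Y|Z) = 0.5597
H(X,Y,Z) = 1.7541 → H(X,Y|Z) = 1.0688

I(X;Y|Z) = 0.5597 + 0.5597 - 1.0688 = 0.0506 nats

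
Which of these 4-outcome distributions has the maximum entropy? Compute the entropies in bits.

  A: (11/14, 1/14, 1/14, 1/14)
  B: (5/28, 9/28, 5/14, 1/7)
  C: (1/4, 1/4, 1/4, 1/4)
C

For a discrete distribution over n outcomes, entropy is maximized by the uniform distribution.

Computing entropies:
H(A) = 1.0892 bits
H(B) = 1.9017 bits
H(C) = 2.0000 bits

The uniform distribution (where all probabilities equal 1/4) achieves the maximum entropy of log_2(4) = 2.0000 bits.

Distribution C has the highest entropy.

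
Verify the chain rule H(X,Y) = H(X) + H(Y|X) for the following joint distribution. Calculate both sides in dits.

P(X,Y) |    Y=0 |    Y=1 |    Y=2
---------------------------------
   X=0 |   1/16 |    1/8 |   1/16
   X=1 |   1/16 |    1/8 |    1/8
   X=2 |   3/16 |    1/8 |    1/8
H(X,Y) = 0.9265, H(X) = 0.4654, H(Y|X) = 0.4611 (all in dits)

Chain rule: H(X,Y) = H(X) + H(Y|X)

Left side — joint entropy directly:
H(X,Y) = -Σ p(x,y) log p(x,y) = 0.9265 dits

Right side — compute H(Y|X) from the conditional distributions:
P(X) = (1/4, 5/16, 7/16), so H(X) = 0.4654 dits
H(Y|X) = Σ_x P(X=x) · H(Y|X=x):
  P(Y|X=0) = (1/4, 1/2, 1/4), H(Y|X=0) = 0.4515, weight P(X=0) = 1/4
  P(Y|X=1) = (1/5, 2/5, 2/5), H(Y|X=1) = 0.4581, weight P(X=1) = 5/16
  P(Y|X=2) = (3/7, 2/7, 2/7), H(Y|X=2) = 0.4686, weight P(X=2) = 7/16
H(Y|X) = 0.4611 dits

H(X) + H(Y|X) = 0.4654 + 0.4611 = 0.9265 dits

Both sides equal 0.9265 dits. ✓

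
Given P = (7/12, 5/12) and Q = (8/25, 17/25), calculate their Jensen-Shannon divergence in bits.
0.0511 bits

Jensen-Shannon divergence is:
JSD(P||Q) = 0.5 × D_KL(P||M) + 0.5 × D_KL(Q||M)
where M = 0.5 × (P + Q) is the mixture distribution.

M = 0.5 × (7/12, 5/12) + 0.5 × (8/25, 17/25) = (0.451667, 0.548333)

D_KL(P||M) = 0.0502 bits
D_KL(Q||M) = 0.0520 bits

JSD(P||Q) = 0.5 × 0.0502 + 0.5 × 0.0520 = 0.0511 bits

Unlike KL divergence, JSD is symmetric and bounded: 0 ≤ JSD ≤ log(2).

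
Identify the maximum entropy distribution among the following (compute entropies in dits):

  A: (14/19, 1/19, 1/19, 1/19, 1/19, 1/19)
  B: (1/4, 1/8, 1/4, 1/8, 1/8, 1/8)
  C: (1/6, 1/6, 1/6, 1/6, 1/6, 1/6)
C

For a discrete distribution over n outcomes, entropy is maximized by the uniform distribution.

Computing entropies:
H(A) = 0.4342 dits
H(B) = 0.7526 dits
H(C) = 0.7782 dits

The uniform distribution (where all probabilities equal 1/6) achieves the maximum entropy of log_10(6) = 0.7782 dits.

Distribution C has the highest entropy.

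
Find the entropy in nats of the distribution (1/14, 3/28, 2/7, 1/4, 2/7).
1.4903 nats

Shannon entropy is H(X) = -Σ p(x) log p(x).

For P = (1/14, 3/28, 2/7, 1/4, 2/7):
H = -1/14 × log_e(1/14) -3/28 × log_e(3/28) -2/7 × log_e(2/7) -1/4 × log_e(1/4) -2/7 × log_e(2/7)
H = 1.4903 nats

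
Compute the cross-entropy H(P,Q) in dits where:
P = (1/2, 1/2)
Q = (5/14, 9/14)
0.3195 dits

Cross-entropy: H(P,Q) = -Σ p(x) log q(x)

Alternatively: H(P,Q) = H(P) + D_KL(P||Q)
H(P) = 0.3010 dits
D_KL(P||Q) = 0.0185 dits

H(P,Q) = 0.3010 + 0.0185 = 0.3195 dits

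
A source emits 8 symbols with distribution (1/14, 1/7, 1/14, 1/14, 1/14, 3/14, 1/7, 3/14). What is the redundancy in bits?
0.1576 bits

Redundancy measures how far a source is from maximum entropy:
R = H_max - H(X)

Maximum entropy for 8 symbols: H_max = log_2(8) = 3.0000 bits
Actual entropy: H(X) = 2.8424 bits
Redundancy: R = 3.0000 - 2.8424 = 0.1576 bits

This redundancy represents potential for compression: the source could be compressed by 0.1576 bits per symbol.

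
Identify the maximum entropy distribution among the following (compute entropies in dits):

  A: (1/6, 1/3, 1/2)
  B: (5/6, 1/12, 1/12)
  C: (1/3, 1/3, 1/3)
C

For a discrete distribution over n outcomes, entropy is maximized by the uniform distribution.

Computing entropies:
H(A) = 0.4392 dits
H(B) = 0.2458 dits
H(C) = 0.4771 dits

The uniform distribution (where all probabilities equal 1/3) achieves the maximum entropy of log_10(3) = 0.4771 dits.

Distribution C has the highest entropy.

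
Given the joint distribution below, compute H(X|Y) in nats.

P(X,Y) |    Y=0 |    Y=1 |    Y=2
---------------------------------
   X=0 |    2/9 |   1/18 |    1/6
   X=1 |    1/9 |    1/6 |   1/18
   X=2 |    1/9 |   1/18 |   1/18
0.9900 nats

Using the chain rule: H(X|Y) = H(X,Y) - H(Y)

First, compute H(X,Y) = 2.0621 nats

Marginal P(Y) = (4/9, 5/18, 5/18)
H(Y) = 1.0720 nats

H(X|Y) = H(X,Y) - H(Y) = 2.0621 - 1.0720 = 0.9900 nats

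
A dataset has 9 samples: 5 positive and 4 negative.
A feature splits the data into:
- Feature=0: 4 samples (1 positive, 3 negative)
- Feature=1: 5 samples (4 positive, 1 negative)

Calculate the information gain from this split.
0.2294 bits

Information Gain = H(Y) - H(Y|Feature)

Before split:
P(positive) = 5/9 = 0.5556
H(Y) = 0.9911 bits

After split:
Feature=0: H = 0.8113 bits (weight = 4/9)
Feature=1: H = 0.7219 bits (weight = 5/9)
H(Y|Feature) = (4/9)×0.8113 + (5/9)×0.7219 = 0.7616 bits

Information Gain = 0.9911 - 0.7616 = 0.2294 bits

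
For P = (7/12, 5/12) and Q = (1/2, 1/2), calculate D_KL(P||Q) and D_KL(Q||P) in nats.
D_KL(P||Q) = 0.0140, D_KL(Q||P) = 0.0141

KL divergence is not symmetric: D_KL(P||Q) ≠ D_KL(Q||P) in general.

D_KL(P||Q) = 0.0140 nats
D_KL(Q||P) = 0.0141 nats

No, they are not equal!

This asymmetry is why KL divergence is not a true distance metric.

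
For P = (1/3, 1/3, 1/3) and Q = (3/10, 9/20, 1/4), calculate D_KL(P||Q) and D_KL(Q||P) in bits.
D_KL(P||Q) = 0.0447, D_KL(Q||P) = 0.0455

KL divergence is not symmetric: D_KL(P||Q) ≠ D_KL(Q||P) in general.

D_KL(P||Q) = 0.0447 bits
D_KL(Q||P) = 0.0455 bits

No, they are not equal!

This asymmetry is why KL divergence is not a true distance metric.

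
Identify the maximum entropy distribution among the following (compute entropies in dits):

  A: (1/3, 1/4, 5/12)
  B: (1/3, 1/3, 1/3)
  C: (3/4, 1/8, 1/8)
B

For a discrete distribution over n outcomes, entropy is maximized by the uniform distribution.

Computing entropies:
H(A) = 0.4680 dits
H(B) = 0.4771 dits
H(C) = 0.3195 dits

The uniform distribution (where all probabilities equal 1/3) achieves the maximum entropy of log_10(3) = 0.4771 dits.

Distribution B has the highest entropy.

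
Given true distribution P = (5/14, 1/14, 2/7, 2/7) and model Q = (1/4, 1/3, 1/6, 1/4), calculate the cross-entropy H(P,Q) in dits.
0.6434 dits

Cross-entropy: H(P,Q) = -Σ p(x) log q(x)

Alternatively: H(P,Q) = H(P) + D_KL(P||Q)
H(P) = 0.5525 dits
D_KL(P||Q) = 0.0910 dits

H(P,Q) = 0.5525 + 0.0910 = 0.6434 dits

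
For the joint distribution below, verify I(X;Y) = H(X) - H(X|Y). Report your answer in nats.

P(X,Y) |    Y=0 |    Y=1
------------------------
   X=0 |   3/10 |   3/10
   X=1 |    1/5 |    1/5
I(X;Y) = 0.0000 nats

Mutual information has multiple equivalent forms:
- I(X;Y) = H(X) - H(X|Y)
- I(X;Y) = H(Y) - H(Y|X)
- I(X;Y) = H(X) + H(Y) - H(X,Y)

Computing all quantities:
H(X) = 0.6730, H(Y) = 0.6931, H(X,Y) = 1.3662
H(X|Y) = 0.6730, H(Y|X) = 0.6931

Verification:
H(X) - H(X|Y) = 0.6730 - 0.6730 = 0.0000
H(Y) - H(Y|X) = 0.6931 - 0.6931 = 0.0000
H(X) + H(Y) - H(X,Y) = 0.6730 + 0.6931 - 1.3662 = 0.0000

All forms give I(X;Y) = 0.0000 nats. ✓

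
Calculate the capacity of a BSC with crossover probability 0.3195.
0.0962 bits

For a binary symmetric channel (BSC) with error probability p:
Capacity C = 1 - H(p) bits per symbol

where H(p) = -p log₂(p) - (1-p) log₂(1-p) is the binary entropy function.

H(0.3195) = 0.9038 bits
C = 1 - 0.9038 = 0.0962 bits per symbol

This means we can reliably transmit up to 0.0962 bits of information per channel use.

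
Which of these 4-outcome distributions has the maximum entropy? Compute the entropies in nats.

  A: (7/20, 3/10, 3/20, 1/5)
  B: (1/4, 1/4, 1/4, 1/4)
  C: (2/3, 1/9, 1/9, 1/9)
B

For a discrete distribution over n outcomes, entropy is maximized by the uniform distribution.

Computing entropies:
H(A) = 1.3351 nats
H(B) = 1.3863 nats
H(C) = 1.0027 nats

The uniform distribution (where all probabilities equal 1/4) achieves the maximum entropy of log_e(4) = 1.3863 nats.

Distribution B has the highest entropy.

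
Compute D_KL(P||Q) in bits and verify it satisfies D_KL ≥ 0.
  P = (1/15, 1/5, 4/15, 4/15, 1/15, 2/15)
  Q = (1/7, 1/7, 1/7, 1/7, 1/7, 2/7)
0.2841 bits

KL divergence satisfies the Gibbs inequality: D_KL(P||Q) ≥ 0 for all distributions P, Q.

D_KL(P||Q) = Σ p(x) log(p(x)/q(x))
Term by term:
  x=0: 1/15 × log_2[(1/15)/(1/7)] = -0.0733
  x=1: 1/5 × log_2[(1/5)/(1/7)] = 0.0971
  x=2: 4/15 × log_2[(4/15)/(1/7)] = 0.2401
  x=3: 4/15 × log_2[(4/15)/(1/7)] = 0.2401
  x=4: 1/15 × log_2[(1/15)/(1/7)] = -0.0733
  x=5: 2/15 × log_2[(2/15)/(2/7)] = -0.1466
D_KL(P||Q) = 0.2841 bits

D_KL(P||Q) = 0.2841 ≥ 0 ✓

This non-negativity is a fundamental property: relative entropy cannot be negative because it measures how different Q is from P.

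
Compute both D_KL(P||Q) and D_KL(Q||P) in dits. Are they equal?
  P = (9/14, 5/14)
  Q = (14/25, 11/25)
D_KL(P||Q) = 0.0062, D_KL(Q||P) = 0.0063

KL divergence is not symmetric: D_KL(P||Q) ≠ D_KL(Q||P) in general.

D_KL(P||Q) = 0.0062 dits
D_KL(Q||P) = 0.0063 dits

No, they are not equal!

This asymmetry is why KL divergence is not a true distance metric.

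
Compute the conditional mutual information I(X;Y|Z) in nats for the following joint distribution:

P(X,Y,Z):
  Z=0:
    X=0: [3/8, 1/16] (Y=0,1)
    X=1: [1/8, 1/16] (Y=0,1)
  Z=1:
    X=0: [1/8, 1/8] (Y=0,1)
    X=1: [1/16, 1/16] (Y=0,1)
0.0140 nats

Conditional mutual information: I(X;Y|Z) = H(X|Z) + H(Y|Z) - H(X,Y|Z)

H(Z) = 0.6616
H(X,Z) = 1.2820 → H(X|Z) = 0.6205
H(Y,Z) = 1.2342 → H(Y|Z) = 0.5727
H(X,Y,Z) = 1.8407 → H(X,Y|Z) = 1.1792

I(X;Y|Z) = 0.6205 + 0.5727 - 1.1792 = 0.0140 nats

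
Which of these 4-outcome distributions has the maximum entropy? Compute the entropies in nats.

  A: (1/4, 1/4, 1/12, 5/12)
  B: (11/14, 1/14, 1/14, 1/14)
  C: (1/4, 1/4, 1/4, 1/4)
C

For a discrete distribution over n outcomes, entropy is maximized by the uniform distribution.

Computing entropies:
H(A) = 1.2650 nats
H(B) = 0.7550 nats
H(C) = 1.3863 nats

The uniform distribution (where all probabilities equal 1/4) achieves the maximum entropy of log_e(4) = 1.3863 nats.

Distribution C has the highest entropy.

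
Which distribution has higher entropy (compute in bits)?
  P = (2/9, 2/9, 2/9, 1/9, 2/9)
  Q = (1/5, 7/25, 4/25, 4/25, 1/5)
Q

Computing entropies in bits:
H(P) = 2.2810
H(Q) = 2.2890

Distribution Q has higher entropy.

Intuition: The distribution closer to uniform (more spread out) has higher entropy.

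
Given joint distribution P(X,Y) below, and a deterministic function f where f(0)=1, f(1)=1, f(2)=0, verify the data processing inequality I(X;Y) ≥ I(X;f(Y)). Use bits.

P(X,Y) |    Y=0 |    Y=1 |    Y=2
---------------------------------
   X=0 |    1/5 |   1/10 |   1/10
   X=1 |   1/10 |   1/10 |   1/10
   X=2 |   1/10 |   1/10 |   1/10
I(X;Y) = 0.0200, I(X;f(Y)) = 0.0058, inequality holds: 0.0200 ≥ 0.0058

Data Processing Inequality: For any Markov chain X → Y → Z, we have I(X;Y) ≥ I(X;Z).

Here Z = f(Y) is a deterministic function of Y, forming X → Y → Z.

Original I(X;Y) = 0.0200 bits

After applying f:
P(X,Z) where Z=f(Y):
- P(X,Z=0) = P(X,Y=2)
- P(X,Z=1) = P(X,Y=0) + P(X,Y=1)

I(X;Z) = I(X;f(Y)) = 0.0058 bits

Verification: 0.0200 ≥ 0.0058 ✓

Information cannot be created by processing; the function f can only lose information about X.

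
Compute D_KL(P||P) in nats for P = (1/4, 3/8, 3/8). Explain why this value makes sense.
0.0000 nats

KL divergence satisfies the Gibbs inequality: D_KL(P||Q) ≥ 0 for all distributions P, Q.

D_KL(P||Q) = Σ p(x) log(p(x)/q(x))
Each term is p(x) × log_e(p(x)/p(x)) = p(x) × log_e(1) = 0, so the sum is 0.
D_KL(P||Q) = 0.0000 nats

When P = Q, the KL divergence is exactly 0, as there is no 'divergence' between identical distributions.

This non-negativity is a fundamental property: relative entropy cannot be negative because it measures how different Q is from P.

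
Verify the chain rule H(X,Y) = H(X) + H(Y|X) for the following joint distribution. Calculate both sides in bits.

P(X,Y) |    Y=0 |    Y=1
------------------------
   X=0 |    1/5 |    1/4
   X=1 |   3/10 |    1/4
H(X,Y) = 1.9855, H(X) = 0.9928, H(Y|X) = 0.9927 (all in bits)

Chain rule: H(X,Y) = H(X) + H(Y|X)

Left side — joint entropy directly:
H(X,Y) = -Σ p(x,y) log p(x,y) = 1.9855 bits

Right side — compute H(Y|X) from the conditional distributions:
P(X) = (9/20, 11/20), so H(X) = 0.9928 bits
H(Y|X) = Σ_x P(X=x) · H(Y|X=x):
  P(Y|X=0) = (4/9, 5/9), H(Y|X=0) = 0.9911, weight P(X=0) = 9/20
  P(Y|X=1) = (6/11, 5/11), H(Y|X=1) = 0.9940, weight P(X=1) = 11/20
H(Y|X) = 0.9927 bits

H(X) + H(Y|X) = 0.9928 + 0.9927 = 1.9855 bits

Both sides equal 1.9855 bits. ✓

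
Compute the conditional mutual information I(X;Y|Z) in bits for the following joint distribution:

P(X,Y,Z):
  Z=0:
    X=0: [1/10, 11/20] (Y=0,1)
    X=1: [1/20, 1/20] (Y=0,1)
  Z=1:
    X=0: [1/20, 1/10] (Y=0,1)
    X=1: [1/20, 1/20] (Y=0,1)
0.0438 bits

Conditional mutual information: I(X;Y|Z) = H(X|Z) + H(Y|Z) - H(X,Y|Z)

H(Z) = 0.8113
H(X,Z) = 1.4789 → H(X|Z) = 0.6676
H(Y,Z) = 1.5955 → H(Y|Z) = 0.7842
H(X,Y,Z) = 2.2192 → H(X,Y|Z) = 1.4080

I(X;Y|Z) = 0.6676 + 0.7842 - 1.4080 = 0.0438 bits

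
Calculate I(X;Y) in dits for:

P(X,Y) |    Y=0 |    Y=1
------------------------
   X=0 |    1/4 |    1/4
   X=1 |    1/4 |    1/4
0.0000 dits

Mutual information: I(X;Y) = H(X) + H(Y) - H(X,Y)

Marginals:
P(X) = (1/2, 1/2), H(X) = 0.3010 dits
P(Y) = (1/2, 1/2), H(Y) = 0.3010 dits

Joint entropy: H(X,Y) = 0.6021 dits

I(X;Y) = 0.3010 + 0.3010 - 0.6021 = 0.0000 dits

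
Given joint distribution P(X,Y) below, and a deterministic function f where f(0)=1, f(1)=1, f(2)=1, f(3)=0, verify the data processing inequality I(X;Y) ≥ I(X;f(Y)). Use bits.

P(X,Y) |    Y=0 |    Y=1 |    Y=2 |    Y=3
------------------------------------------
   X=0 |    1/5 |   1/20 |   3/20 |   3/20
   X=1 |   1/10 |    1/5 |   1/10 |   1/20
I(X;Y) = 0.1318, I(X;f(Y)) = 0.0305, inequality holds: 0.1318 ≥ 0.0305

Data Processing Inequality: For any Markov chain X → Y → Z, we have I(X;Y) ≥ I(X;Z).

Here Z = f(Y) is a deterministic function of Y, forming X → Y → Z.

Original I(X;Y) = 0.1318 bits

After applying f:
P(X,Z) where Z=f(Y):
- P(X,Z=0) = P(X,Y=3)
- P(X,Z=1) = P(X,Y=0) + P(X,Y=1) + P(X,Y=2)

I(X;Z) = I(X;f(Y)) = 0.0305 bits

Verification: 0.1318 ≥ 0.0305 ✓

Information cannot be created by processing; the function f can only lose information about X.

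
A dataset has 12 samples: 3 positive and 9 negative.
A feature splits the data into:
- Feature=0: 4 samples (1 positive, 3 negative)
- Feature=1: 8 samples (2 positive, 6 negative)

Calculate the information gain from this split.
0.0000 bits

Information Gain = H(Y) - H(Y|Feature)

Before split:
P(positive) = 3/12 = 0.2500
H(Y) = 0.8113 bits

After split:
Feature=0: H = 0.8113 bits (weight = 4/12)
Feature=1: H = 0.8113 bits (weight = 8/12)
H(Y|Feature) = (4/12)×0.8113 + (8/12)×0.8113 = 0.8113 bits

Information Gain = 0.8113 - 0.8113 = 0.0000 bits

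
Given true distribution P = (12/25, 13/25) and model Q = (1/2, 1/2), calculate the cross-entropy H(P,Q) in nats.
0.6931 nats

Cross-entropy: H(P,Q) = -Σ p(x) log q(x)

Alternatively: H(P,Q) = H(P) + D_KL(P||Q)
H(P) = 0.6923 nats
D_KL(P||Q) = 0.0008 nats

H(P,Q) = 0.6923 + 0.0008 = 0.6931 nats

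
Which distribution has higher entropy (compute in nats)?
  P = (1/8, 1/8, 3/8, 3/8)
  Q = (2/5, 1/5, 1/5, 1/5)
Q

Computing entropies in nats:
H(P) = 1.2555
H(Q) = 1.3322

Distribution Q has higher entropy.

Intuition: The distribution closer to uniform (more spread out) has higher entropy.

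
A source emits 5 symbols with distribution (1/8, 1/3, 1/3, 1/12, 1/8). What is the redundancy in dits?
0.0652 dits

Redundancy measures how far a source is from maximum entropy:
R = H_max - H(X)

Maximum entropy for 5 symbols: H_max = log_10(5) = 0.6990 dits
Actual entropy: H(X) = 0.6338 dits
Redundancy: R = 0.6990 - 0.6338 = 0.0652 dits

This redundancy represents potential for compression: the source could be compressed by 0.0652 dits per symbol.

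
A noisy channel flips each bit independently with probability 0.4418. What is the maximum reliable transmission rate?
0.0098 bits

For a binary symmetric channel (BSC) with error probability p:
Capacity C = 1 - H(p) bits per symbol

where H(p) = -p log₂(p) - (1-p) log₂(1-p) is the binary entropy function.

H(0.4418) = 0.9902 bits
C = 1 - 0.9902 = 0.0098 bits per symbol

This means we can reliably transmit up to 0.0098 bits of information per channel use.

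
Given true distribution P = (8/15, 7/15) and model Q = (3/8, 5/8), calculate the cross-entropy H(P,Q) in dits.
0.3224 dits

Cross-entropy: H(P,Q) = -Σ p(x) log q(x)

Alternatively: H(P,Q) = H(P) + D_KL(P||Q)
H(P) = 0.3001 dits
D_KL(P||Q) = 0.0224 dits

H(P,Q) = 0.3001 + 0.0224 = 0.3224 dits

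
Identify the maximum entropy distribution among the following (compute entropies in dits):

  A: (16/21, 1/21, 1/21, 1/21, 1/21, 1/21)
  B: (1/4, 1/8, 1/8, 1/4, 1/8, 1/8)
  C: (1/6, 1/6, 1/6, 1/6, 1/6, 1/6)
C

For a discrete distribution over n outcomes, entropy is maximized by the uniform distribution.

Computing entropies:
H(A) = 0.4048 dits
H(B) = 0.7526 dits
H(C) = 0.7782 dits

The uniform distribution (where all probabilities equal 1/6) achieves the maximum entropy of log_10(6) = 0.7782 dits.

Distribution C has the highest entropy.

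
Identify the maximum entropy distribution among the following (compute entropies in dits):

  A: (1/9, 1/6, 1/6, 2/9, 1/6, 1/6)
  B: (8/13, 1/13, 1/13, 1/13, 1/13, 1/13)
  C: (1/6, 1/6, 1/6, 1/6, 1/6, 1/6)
C

For a discrete distribution over n outcomes, entropy is maximized by the uniform distribution.

Computing entropies:
H(A) = 0.7700 dits
H(B) = 0.5582 dits
H(C) = 0.7782 dits

The uniform distribution (where all probabilities equal 1/6) achieves the maximum entropy of log_10(6) = 0.7782 dits.

Distribution C has the highest entropy.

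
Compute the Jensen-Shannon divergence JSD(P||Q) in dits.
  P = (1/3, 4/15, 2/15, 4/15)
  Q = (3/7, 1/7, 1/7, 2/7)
0.0055 dits

Jensen-Shannon divergence is:
JSD(P||Q) = 0.5 × D_KL(P||M) + 0.5 × D_KL(Q||M)
where M = 0.5 × (P + Q) is the mixture distribution.

M = 0.5 × (1/3, 4/15, 2/15, 4/15) + 0.5 × (3/7, 1/7, 1/7, 2/7) = (8/21, 0.204762, 0.138095, 0.27619)

D_KL(P||M) = 0.0052 dits
D_KL(Q||M) = 0.0059 dits

JSD(P||Q) = 0.5 × 0.0052 + 0.5 × 0.0059 = 0.0055 dits

Unlike KL divergence, JSD is symmetric and bounded: 0 ≤ JSD ≤ log(2).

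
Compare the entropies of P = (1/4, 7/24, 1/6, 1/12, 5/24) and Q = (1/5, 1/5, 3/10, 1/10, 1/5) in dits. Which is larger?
Q

Computing entropies in dits:
H(P) = 0.6681
H(Q) = 0.6762

Distribution Q has higher entropy.

Intuition: The distribution closer to uniform (more spread out) has higher entropy.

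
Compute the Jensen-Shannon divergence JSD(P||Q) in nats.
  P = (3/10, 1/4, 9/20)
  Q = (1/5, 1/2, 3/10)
0.0338 nats

Jensen-Shannon divergence is:
JSD(P||Q) = 0.5 × D_KL(P||M) + 0.5 × D_KL(Q||M)
where M = 0.5 × (P + Q) is the mixture distribution.

M = 0.5 × (3/10, 1/4, 9/20) + 0.5 × (1/5, 1/2, 3/10) = (1/4, 3/8, 3/8)

D_KL(P||M) = 0.0354 nats
D_KL(Q||M) = 0.0323 nats

JSD(P||Q) = 0.5 × 0.0354 + 0.5 × 0.0323 = 0.0338 nats

Unlike KL divergence, JSD is symmetric and bounded: 0 ≤ JSD ≤ log(2).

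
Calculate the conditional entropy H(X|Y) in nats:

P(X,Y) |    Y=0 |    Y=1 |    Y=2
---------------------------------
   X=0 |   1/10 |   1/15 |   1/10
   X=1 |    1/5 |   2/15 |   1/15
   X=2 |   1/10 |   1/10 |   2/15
1.0524 nats

Using the chain rule: H(X|Y) = H(X,Y) - H(Y)

First, compute H(X,Y) = 2.1413 nats

Marginal P(Y) = (2/5, 3/10, 3/10)
H(Y) = 1.0889 nats

H(X|Y) = H(X,Y) - H(Y) = 2.1413 - 1.0889 = 1.0524 nats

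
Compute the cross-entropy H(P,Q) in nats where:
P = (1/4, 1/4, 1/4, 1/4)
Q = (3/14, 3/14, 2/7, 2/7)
1.3966 nats

Cross-entropy: H(P,Q) = -Σ p(x) log q(x)

Alternatively: H(P,Q) = H(P) + D_KL(P||Q)
H(P) = 1.3863 nats
D_KL(P||Q) = 0.0103 nats

H(P,Q) = 1.3863 + 0.0103 = 1.3966 nats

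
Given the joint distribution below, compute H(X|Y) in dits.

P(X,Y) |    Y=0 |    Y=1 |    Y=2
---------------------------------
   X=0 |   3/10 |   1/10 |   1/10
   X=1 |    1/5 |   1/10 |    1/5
0.2893 dits

Using the chain rule: H(X|Y) = H(X,Y) - H(Y)

First, compute H(X,Y) = 0.7365 dits

Marginal P(Y) = (1/2, 1/5, 3/10)
H(Y) = 0.4472 dits

H(X|Y) = H(X,Y) - H(Y) = 0.7365 - 0.4472 = 0.2893 dits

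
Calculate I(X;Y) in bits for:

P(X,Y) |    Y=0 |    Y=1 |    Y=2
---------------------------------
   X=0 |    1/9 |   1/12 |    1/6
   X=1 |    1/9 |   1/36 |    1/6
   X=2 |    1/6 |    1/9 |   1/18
0.1005 bits

Mutual information: I(X;Y) = H(X) + H(Y) - H(X,Y)

Marginals:
P(X) = (13/36, 11/36, 1/3), H(X) = 1.5816 bits
P(Y) = (7/18, 2/9, 7/18), H(Y) = 1.5420 bits

Joint entropy: H(X,Y) = 3.0231 bits

I(X;Y) = 1.5816 + 1.5420 - 3.0231 = 0.1005 bits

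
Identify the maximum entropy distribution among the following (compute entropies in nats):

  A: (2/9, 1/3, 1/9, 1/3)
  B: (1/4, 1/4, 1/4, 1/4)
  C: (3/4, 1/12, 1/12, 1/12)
B

For a discrete distribution over n outcomes, entropy is maximized by the uniform distribution.

Computing entropies:
H(A) = 1.3108 nats
H(B) = 1.3863 nats
H(C) = 0.8370 nats

The uniform distribution (where all probabilities equal 1/4) achieves the maximum entropy of log_e(4) = 1.3863 nats.

Distribution B has the highest entropy.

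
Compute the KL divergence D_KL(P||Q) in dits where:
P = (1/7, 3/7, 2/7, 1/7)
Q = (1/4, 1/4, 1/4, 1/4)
0.0475 dits

KL divergence: D_KL(P||Q) = Σ p(x) log(p(x)/q(x))

Computing term by term:
  x=0: 1/7 × log_10[(1/7)/(1/4)] = 1/7 × -0.2430 = -0.0347
  x=1: 3/7 × log_10[(3/7)/(1/4)] = 3/7 × 0.2341 = 0.1003
  x=2: 2/7 × log_10[(2/7)/(1/4)] = 2/7 × 0.0580 = 0.0166
  x=3: 1/7 × log_10[(1/7)/(1/4)] = 1/7 × -0.2430 = -0.0347

D_KL(P||Q) = 0.0475 dits

Note: KL divergence is always non-negative and equals 0 iff P = Q.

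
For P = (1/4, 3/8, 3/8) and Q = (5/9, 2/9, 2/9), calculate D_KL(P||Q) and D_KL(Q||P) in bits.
D_KL(P||Q) = 0.2782, D_KL(Q||P) = 0.3045

KL divergence is not symmetric: D_KL(P||Q) ≠ D_KL(Q||P) in general.

D_KL(P||Q) = 0.2782 bits
D_KL(Q||P) = 0.3045 bits

No, they are not equal!

This asymmetry is why KL divergence is not a true distance metric.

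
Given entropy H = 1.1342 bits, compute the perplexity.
2.1950

Perplexity is 2^H (or exp(H) for natural log).

H = 1.1342 bits
Perplexity = 2^1.1342 = 2.1950

Interpretation: The model's uncertainty is equivalent to choosing uniformly among 2.2 options.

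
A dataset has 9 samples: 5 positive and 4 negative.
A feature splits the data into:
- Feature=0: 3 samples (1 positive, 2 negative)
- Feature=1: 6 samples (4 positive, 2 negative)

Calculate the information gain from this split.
0.0728 bits

Information Gain = H(Y) - H(Y|Feature)

Before split:
P(positive) = 5/9 = 0.5556
H(Y) = 0.9911 bits

After split:
Feature=0: H = 0.9183 bits (weight = 3/9)
Feature=1: H = 0.9183 bits (weight = 6/9)
H(Y|Feature) = (3/9)×0.9183 + (6/9)×0.9183 = 0.9183 bits

Information Gain = 0.9911 - 0.9183 = 0.0728 bits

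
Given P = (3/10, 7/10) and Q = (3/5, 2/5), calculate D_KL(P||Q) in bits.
0.2651 bits

KL divergence: D_KL(P||Q) = Σ p(x) log(p(x)/q(x))

Computing term by term:
  x=0: 3/10 × log_2[(3/10)/(3/5)] = 3/10 × -1.0000 = -0.3000
  x=1: 7/10 × log_2[(7/10)/(2/5)] = 7/10 × 0.8074 = 0.5651

D_KL(P||Q) = 0.2651 bits

Note: KL divergence is always non-negative and equals 0 iff P = Q.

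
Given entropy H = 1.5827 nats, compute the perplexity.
4.8681

Perplexity is e^H (or exp(H) for natural log).

H = 1.5827 nats
Perplexity = e^1.5827 = 4.8681

Interpretation: The model's uncertainty is equivalent to choosing uniformly among 4.9 options.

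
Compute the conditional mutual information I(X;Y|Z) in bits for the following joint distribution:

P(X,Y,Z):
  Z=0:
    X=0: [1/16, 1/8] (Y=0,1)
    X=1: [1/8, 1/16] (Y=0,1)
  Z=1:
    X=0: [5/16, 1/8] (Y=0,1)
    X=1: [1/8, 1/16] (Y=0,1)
0.0317 bits

Conditional mutual information: I(X;Y|Z) = H(X|Z) + H(Y|Z) - H(X,Y|Z)

H(Z) = 0.9544
H(X,Z) = 1.8802 → H(X|Z) = 0.9258
H(Y,Z) = 1.8802 → H(Y|Z) = 0.9258
H(X,Y,Z) = 2.7744 → H(X,Y|Z) = 1.8200

I(X;Y|Z) = 0.9258 + 0.9258 - 1.8200 = 0.0317 bits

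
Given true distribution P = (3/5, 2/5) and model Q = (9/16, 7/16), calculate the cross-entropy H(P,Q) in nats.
0.6759 nats

Cross-entropy: H(P,Q) = -Σ p(x) log q(x)

Alternatively: H(P,Q) = H(P) + D_KL(P||Q)
H(P) = 0.6730 nats
D_KL(P||Q) = 0.0029 nats

H(P,Q) = 0.6730 + 0.0029 = 0.6759 nats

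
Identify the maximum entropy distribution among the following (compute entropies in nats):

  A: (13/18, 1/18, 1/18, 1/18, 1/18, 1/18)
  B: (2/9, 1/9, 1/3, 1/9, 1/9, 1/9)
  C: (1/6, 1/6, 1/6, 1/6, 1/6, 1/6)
C

For a discrete distribution over n outcomes, entropy is maximized by the uniform distribution.

Computing entropies:
H(A) = 1.0379 nats
H(B) = 1.6770 nats
H(C) = 1.7918 nats

The uniform distribution (where all probabilities equal 1/6) achieves the maximum entropy of log_e(6) = 1.7918 nats.

Distribution C has the highest entropy.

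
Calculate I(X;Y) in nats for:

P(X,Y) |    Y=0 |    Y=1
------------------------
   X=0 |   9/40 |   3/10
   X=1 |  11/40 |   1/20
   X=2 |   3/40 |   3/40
0.0798 nats

Mutual information: I(X;Y) = H(X) + H(Y) - H(X,Y)

Marginals:
P(X) = (21/40, 13/40, 3/20), H(X) = 0.9881 nats
P(Y) = (23/40, 17/40), H(Y) = 0.6819 nats

Joint entropy: H(X,Y) = 1.5902 nats

I(X;Y) = 0.9881 + 0.6819 - 1.5902 = 0.0798 nats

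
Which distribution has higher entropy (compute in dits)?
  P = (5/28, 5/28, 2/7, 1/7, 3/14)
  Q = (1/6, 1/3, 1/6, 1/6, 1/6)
P

Computing entropies in dits:
H(P) = 0.6867
H(Q) = 0.6778

Distribution P has higher entropy.

Intuition: The distribution closer to uniform (more spread out) has higher entropy.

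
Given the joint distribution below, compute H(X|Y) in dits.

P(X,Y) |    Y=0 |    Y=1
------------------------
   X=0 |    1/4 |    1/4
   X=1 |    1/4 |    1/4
0.3010 dits

Using the chain rule: H(X|Y) = H(X,Y) - H(Y)

First, compute H(X,Y) = 0.6021 dits

Marginal P(Y) = (1/2, 1/2)
H(Y) = 0.3010 dits

H(X|Y) = H(X,Y) - H(Y) = 0.6021 - 0.3010 = 0.3010 dits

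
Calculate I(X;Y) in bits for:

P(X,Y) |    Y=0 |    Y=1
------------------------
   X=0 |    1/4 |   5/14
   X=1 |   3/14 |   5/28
0.0124 bits

Mutual information: I(X;Y) = H(X) + H(Y) - H(X,Y)

Marginals:
P(X) = (17/28, 11/28), H(X) = 0.9666 bits
P(Y) = (13/28, 15/28), H(Y) = 0.9963 bits

Joint entropy: H(X,Y) = 1.9506 bits

I(X;Y) = 0.9666 + 0.9963 - 1.9506 = 0.0124 bits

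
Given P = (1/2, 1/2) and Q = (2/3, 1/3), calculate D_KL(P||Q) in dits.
0.0256 dits

KL divergence: D_KL(P||Q) = Σ p(x) log(p(x)/q(x))

Computing term by term:
  x=0: 1/2 × log_10[(1/2)/(2/3)] = 1/2 × -0.1249 = -0.0625
  x=1: 1/2 × log_10[(1/2)/(1/3)] = 1/2 × 0.1761 = 0.0880

D_KL(P||Q) = 0.0256 dits

Note: KL divergence is always non-negative and equals 0 iff P = Q.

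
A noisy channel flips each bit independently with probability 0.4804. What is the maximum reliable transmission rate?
0.0011 bits

For a binary symmetric channel (BSC) with error probability p:
Capacity C = 1 - H(p) bits per symbol

where H(p) = -p log₂(p) - (1-p) log₂(1-p) is the binary entropy function.

H(0.4804) = 0.9989 bits
C = 1 - 0.9989 = 0.0011 bits per symbol

This means we can reliably transmit up to 0.0011 bits of information per channel use.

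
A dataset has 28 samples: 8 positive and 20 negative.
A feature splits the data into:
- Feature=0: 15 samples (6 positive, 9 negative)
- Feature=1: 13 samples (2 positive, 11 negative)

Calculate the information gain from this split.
0.0554 bits

Information Gain = H(Y) - H(Y|Feature)

Before split:
P(positive) = 8/28 = 0.2857
H(Y) = 0.8631 bits

After split:
Feature=0: H = 0.9710 bits (weight = 15/28)
Feature=1: H = 0.6194 bits (weight = 13/28)
H(Y|Feature) = (15/28)×0.9710 + (13/28)×0.6194 = 0.8077 bits

Information Gain = 0.8631 - 0.8077 = 0.0554 bits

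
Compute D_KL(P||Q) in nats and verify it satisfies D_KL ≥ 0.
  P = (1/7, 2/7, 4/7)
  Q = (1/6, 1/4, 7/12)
0.0043 nats

KL divergence satisfies the Gibbs inequality: D_KL(P||Q) ≥ 0 for all distributions P, Q.

D_KL(P||Q) = Σ p(x) log(p(x)/q(x))
Term by term:
  x=0: 1/7 × log_e[(1/7)/(1/6)] = -0.0220
  x=1: 2/7 × log_e[(2/7)/(1/4)] = 0.0382
  x=2: 4/7 × log_e[(4/7)/(7/12)] = -0.0118
D_KL(P||Q) = 0.0043 nats

D_KL(P||Q) = 0.0043 ≥ 0 ✓

This non-negativity is a fundamental property: relative entropy cannot be negative because it measures how different Q is from P.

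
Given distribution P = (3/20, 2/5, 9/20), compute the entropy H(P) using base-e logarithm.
1.0104 nats

Shannon entropy is H(X) = -Σ p(x) log p(x).

For P = (3/20, 2/5, 9/20):
H = -3/20 × log_e(3/20) -2/5 × log_e(2/5) -9/20 × log_e(9/20)
H = 1.0104 nats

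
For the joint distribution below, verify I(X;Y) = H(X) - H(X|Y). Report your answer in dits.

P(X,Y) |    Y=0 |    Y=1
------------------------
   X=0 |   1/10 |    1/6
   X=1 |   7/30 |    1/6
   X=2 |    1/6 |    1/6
I(X;Y) = 0.0061 dits

Mutual information has multiple equivalent forms:
- I(X;Y) = H(X) - H(X|Y)
- I(X;Y) = H(Y) - H(Y|X)
- I(X;Y) = H(X) + H(Y) - H(X,Y)

Computing all quantities:
H(X) = 0.4713, H(Y) = 0.3010, H(X,Y) = 0.7662
H(X|Y) = 0.4652, H(Y|X) = 0.2949

Verification:
H(X) - H(X|Y) = 0.4713 - 0.4652 = 0.0061
H(Y) - H(Y|X) = 0.3010 - 0.2949 = 0.0061
H(X) + H(Y) - H(X,Y) = 0.4713 + 0.3010 - 0.7662 = 0.0061

All forms give I(X;Y) = 0.0061 dits. ✓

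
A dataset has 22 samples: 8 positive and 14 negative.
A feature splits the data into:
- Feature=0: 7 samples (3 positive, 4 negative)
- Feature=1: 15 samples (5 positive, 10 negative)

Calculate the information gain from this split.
0.0061 bits

Information Gain = H(Y) - H(Y|Feature)

Before split:
P(positive) = 8/22 = 0.3636
H(Y) = 0.9457 bits

After split:
Feature=0: H = 0.9852 bits (weight = 7/22)
Feature=1: H = 0.9183 bits (weight = 15/22)
H(Y|Feature) = (7/22)×0.9852 + (15/22)×0.9183 = 0.9396 bits

Information Gain = 0.9457 - 0.9396 = 0.0061 bits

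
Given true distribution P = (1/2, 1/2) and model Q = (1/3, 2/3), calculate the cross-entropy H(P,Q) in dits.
0.3266 dits

Cross-entropy: H(P,Q) = -Σ p(x) log q(x)

Alternatively: H(P,Q) = H(P) + D_KL(P||Q)
H(P) = 0.3010 dits
D_KL(P||Q) = 0.0256 dits

H(P,Q) = 0.3010 + 0.0256 = 0.3266 dits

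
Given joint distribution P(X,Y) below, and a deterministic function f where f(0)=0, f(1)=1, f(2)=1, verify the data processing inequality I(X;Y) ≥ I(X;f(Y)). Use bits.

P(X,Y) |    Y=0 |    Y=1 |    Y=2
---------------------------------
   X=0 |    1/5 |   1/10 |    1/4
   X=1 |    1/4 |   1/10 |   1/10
I(X;Y) = 0.0447, I(X;f(Y)) = 0.0267, inequality holds: 0.0447 ≥ 0.0267

Data Processing Inequality: For any Markov chain X → Y → Z, we have I(X;Y) ≥ I(X;Z).

Here Z = f(Y) is a deterministic function of Y, forming X → Y → Z.

Original I(X;Y) = 0.0447 bits

After applying f:
P(X,Z) where Z=f(Y):
- P(X,Z=0) = P(X,Y=0)
- P(X,Z=1) = P(X,Y=1) + P(X,Y=2)

I(X;Z) = I(X;f(Y)) = 0.0267 bits

Verification: 0.0447 ≥ 0.0267 ✓

Information cannot be created by processing; the function f can only lose information about X.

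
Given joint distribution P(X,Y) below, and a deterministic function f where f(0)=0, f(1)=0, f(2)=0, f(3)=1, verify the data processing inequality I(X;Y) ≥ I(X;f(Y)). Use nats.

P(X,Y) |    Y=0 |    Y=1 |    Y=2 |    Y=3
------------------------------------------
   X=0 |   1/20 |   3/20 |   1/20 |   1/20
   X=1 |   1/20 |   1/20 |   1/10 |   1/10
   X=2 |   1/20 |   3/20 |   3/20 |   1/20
I(X;Y) = 0.0613, I(X;f(Y)) = 0.0236, inequality holds: 0.0613 ≥ 0.0236

Data Processing Inequality: For any Markov chain X → Y → Z, we have I(X;Y) ≥ I(X;Z).

Here Z = f(Y) is a deterministic function of Y, forming X → Y → Z.

Original I(X;Y) = 0.0613 nats

After applying f:
P(X,Z) where Z=f(Y):
- P(X,Z=0) = P(X,Y=0) + P(X,Y=1) + P(X,Y=2)
- P(X,Z=1) = P(X,Y=3)

I(X;Z) = I(X;f(Y)) = 0.0236 nats

Verification: 0.0613 ≥ 0.0236 ✓

Information cannot be created by processing; the function f can only lose information about X.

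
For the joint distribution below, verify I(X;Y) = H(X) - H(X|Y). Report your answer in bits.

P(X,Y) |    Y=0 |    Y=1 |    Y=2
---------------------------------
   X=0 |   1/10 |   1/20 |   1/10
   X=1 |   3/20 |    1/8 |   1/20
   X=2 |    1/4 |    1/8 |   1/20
I(X;Y) = 0.0639 bits

Mutual information has multiple equivalent forms:
- I(X;Y) = H(X) - H(X|Y)
- I(X;Y) = H(Y) - H(Y|X)
- I(X;Y) = H(X) + H(Y) - H(X,Y)

Computing all quantities:
H(X) = 1.5516, H(Y) = 1.4855, H(X,Y) = 2.9732
H(X|Y) = 1.4877, H(Y|X) = 1.4216

Verification:
H(X) - H(X|Y) = 1.5516 - 1.4877 = 0.0639
H(Y) - H(Y|X) = 1.4855 - 1.4216 = 0.0639
H(X) + H(Y) - H(X,Y) = 1.5516 + 1.4855 - 2.9732 = 0.0639

All forms give I(X;Y) = 0.0639 bits. ✓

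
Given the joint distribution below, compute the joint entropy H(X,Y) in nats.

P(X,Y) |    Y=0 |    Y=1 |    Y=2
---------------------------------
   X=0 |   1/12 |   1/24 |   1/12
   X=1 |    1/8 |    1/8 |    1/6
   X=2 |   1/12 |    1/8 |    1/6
2.1307 nats

Joint entropy is H(X,Y) = -Σ_{x,y} p(x,y) log p(x,y).

Summing over all non-zero entries:
H(X,Y) = -[1/12·log_e(1/12) + 1/24·log_e(1/24) + 1/12·log_e(1/12) + 1/8·log_e(1/8) + 1/8·log_e(1/8) + 1/6·log_e(1/6) + 1/12·log_e(1/12) + 1/8·log_e(1/8) + 1/6·log_e(1/6)]
H(X,Y) = 2.1307 nats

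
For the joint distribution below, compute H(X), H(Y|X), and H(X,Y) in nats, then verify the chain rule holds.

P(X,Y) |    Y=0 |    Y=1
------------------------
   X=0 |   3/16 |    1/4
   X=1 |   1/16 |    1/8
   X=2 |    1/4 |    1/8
H(X,Y) = 1.7002, H(X) = 1.0434, H(Y|X) = 0.6568 (all in nats)

Chain rule: H(X,Y) = H(X) + H(Y|X)

Left side — joint entropy directly:
H(X,Y) = -Σ p(x,y) log p(x,y) = 1.7002 nats

Right side — compute H(Y|X) from the conditional distributions:
P(X) = (7/16, 3/16, 3/8), so H(X) = 1.0434 nats
H(Y|X) = Σ_x P(X=x) · H(Y|X=x):
  P(Y|X=0) = (3/7, 4/7), H(Y|X=0) = 0.6829, weight P(X=0) = 7/16
  P(Y|X=1) = (1/3, 2/3), H(Y|X=1) = 0.6365, weight P(X=1) = 3/16
  P(Y|X=2) = (2/3, 1/3), H(Y|X=2) = 0.6365, weight P(X=2) = 3/8
H(Y|X) = 0.6568 nats

H(X) + H(Y|X) = 1.0434 + 0.6568 = 1.7002 nats

Both sides equal 1.7002 nats. ✓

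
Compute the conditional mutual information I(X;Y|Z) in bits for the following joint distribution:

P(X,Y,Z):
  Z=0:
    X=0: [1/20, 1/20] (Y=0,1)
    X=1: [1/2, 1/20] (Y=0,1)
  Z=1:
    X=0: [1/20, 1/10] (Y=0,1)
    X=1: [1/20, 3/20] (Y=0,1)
0.0630 bits

Conditional mutual information: I(X;Y|Z) = H(X|Z) + H(Y|Z) - H(X,Y|Z)

H(Z) = 0.9341
H(X,Z) = 1.6815 → H(X|Z) = 0.7474
H(Y,Z) = 1.6388 → H(Y|Z) = 0.7047
H(X,Y,Z) = 2.3232 → H(X,Y|Z) = 1.3892

I(X;Y|Z) = 0.7474 + 0.7047 - 1.3892 = 0.0630 bits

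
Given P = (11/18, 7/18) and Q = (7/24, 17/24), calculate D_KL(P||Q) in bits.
0.3157 bits

KL divergence: D_KL(P||Q) = Σ p(x) log(p(x)/q(x))

Computing term by term:
  x=0: 11/18 × log_2[(11/18)/(7/24)] = 11/18 × 1.0671 = 0.6521
  x=1: 7/18 × log_2[(7/18)/(17/24)] = 7/18 × -0.8651 = -0.3364

D_KL(P||Q) = 0.3157 bits

Note: KL divergence is always non-negative and equals 0 iff P = Q.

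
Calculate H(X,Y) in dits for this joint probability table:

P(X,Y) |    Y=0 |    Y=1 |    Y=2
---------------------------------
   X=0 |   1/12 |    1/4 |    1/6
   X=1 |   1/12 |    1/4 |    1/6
0.7403 dits

Joint entropy is H(X,Y) = -Σ_{x,y} p(x,y) log p(x,y).

Summing over all non-zero entries:
H(X,Y) = -[1/12·log_10(1/12) + 1/4·log_10(1/4) + 1/6·log_10(1/6) + 1/12·log_10(1/12) + 1/4·log_10(1/4) + 1/6·log_10(1/6)]
H(X,Y) = 0.7403 dits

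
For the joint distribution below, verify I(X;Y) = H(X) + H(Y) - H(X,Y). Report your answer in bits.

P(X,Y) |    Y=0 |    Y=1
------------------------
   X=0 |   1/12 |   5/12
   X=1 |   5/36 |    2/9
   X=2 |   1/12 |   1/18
I(X;Y) = 0.0810 bits

Mutual information has multiple equivalent forms:
- I(X;Y) = H(X) - H(X|Y)
- I(X;Y) = H(Y) - H(Y|X)
- I(X;Y) = H(X) + H(Y) - H(X,Y)

Computing all quantities:
H(X) = 1.4262, H(Y) = 0.8880, H(X,Y) = 2.2332
H(X|Y) = 1.3452, H(Y|X) = 0.8070

Verification:
H(X) - H(X|Y) = 1.4262 - 1.3452 = 0.0810
H(Y) - H(Y|X) = 0.8880 - 0.8070 = 0.0810
H(X) + H(Y) - H(X,Y) = 1.4262 + 0.8880 - 2.2332 = 0.0810

All forms give I(X;Y) = 0.0810 bits. ✓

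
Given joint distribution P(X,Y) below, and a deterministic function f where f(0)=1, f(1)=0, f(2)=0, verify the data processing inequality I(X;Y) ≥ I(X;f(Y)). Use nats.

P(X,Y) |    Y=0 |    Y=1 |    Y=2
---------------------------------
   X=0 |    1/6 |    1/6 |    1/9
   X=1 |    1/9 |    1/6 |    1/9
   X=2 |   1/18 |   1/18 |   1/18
I(X;Y) = 0.0056, I(X;f(Y)) = 0.0037, inequality holds: 0.0056 ≥ 0.0037

Data Processing Inequality: For any Markov chain X → Y → Z, we have I(X;Y) ≥ I(X;Z).

Here Z = f(Y) is a deterministic function of Y, forming X → Y → Z.

Original I(X;Y) = 0.0056 nats

After applying f:
P(X,Z) where Z=f(Y):
- P(X,Z=0) = P(X,Y=1) + P(X,Y=2)
- P(X,Z=1) = P(X,Y=0)

I(X;Z) = I(X;f(Y)) = 0.0037 nats

Verification: 0.0056 ≥ 0.0037 ✓

Information cannot be created by processing; the function f can only lose information about X.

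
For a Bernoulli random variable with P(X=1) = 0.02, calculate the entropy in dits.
0.0426 dits

The binary entropy function is:
H(p) = -p log(p) - (1-p) log(1-p)

H(0.02) = -0.02 × log_10(0.02) - 0.98 × log_10(0.98)
H(0.02) = 0.0426 dits

Note: Binary entropy is maximized at p=0.5 (H=1 bit) and minimized at p=0 or p=1 (H=0).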